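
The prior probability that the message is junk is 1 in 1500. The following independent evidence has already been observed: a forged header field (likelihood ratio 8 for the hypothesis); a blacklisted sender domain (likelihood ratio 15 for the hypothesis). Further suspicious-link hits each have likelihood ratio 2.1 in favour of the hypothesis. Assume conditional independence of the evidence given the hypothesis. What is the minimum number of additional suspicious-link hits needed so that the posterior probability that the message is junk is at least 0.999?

Prior odds = (1/1500)/(1499/1500) = 1/1499.
Combined Bayes factor of the evidence already in hand = 8 × 15 = 120.
Odds after that evidence = (1/1499) × 120 = 120/1499.
Target odds = 0.999/0.001 = 999.
Need 2.1ⁿ ≥ 999 ÷ (120/1499) = 12479.175.
2.1¹² ≈7355.83 falls short of 12479.175 but 2.1¹³ ≈15447.2 reaches it, so n = 13.

13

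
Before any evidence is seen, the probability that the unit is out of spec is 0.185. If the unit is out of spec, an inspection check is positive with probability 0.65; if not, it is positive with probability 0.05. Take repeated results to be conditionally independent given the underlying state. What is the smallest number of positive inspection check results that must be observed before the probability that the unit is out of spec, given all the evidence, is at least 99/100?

Prior odds: 0.185 ÷ 0.815 = 37/163.
Likelihood ratio of a positive = 0.65/0.05 = 13.
Target posterior odds = 0.99/0.01 = 99.
Need (37/163) × 13ⁿ ≥ 99, i.e. 13ⁿ ≥ 16137/37.
13² = 169 falls short of 16137/37 but 13³ = 2197 reaches it, so n = 3.

3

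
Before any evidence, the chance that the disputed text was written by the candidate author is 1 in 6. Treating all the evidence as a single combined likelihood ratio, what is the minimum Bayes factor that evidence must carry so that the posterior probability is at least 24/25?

120

Prior odds = (1/6)/(5/6) = 0.2.
Target odds = 0.96/0.04 = 24.
Required Bayes factor = 24 ÷ 0.2 = 120.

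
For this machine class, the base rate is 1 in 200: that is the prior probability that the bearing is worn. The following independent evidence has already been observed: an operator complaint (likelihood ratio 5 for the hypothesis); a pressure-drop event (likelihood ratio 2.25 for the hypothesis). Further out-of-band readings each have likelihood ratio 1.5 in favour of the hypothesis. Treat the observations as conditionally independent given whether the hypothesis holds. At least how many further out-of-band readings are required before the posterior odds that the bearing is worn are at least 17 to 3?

Prior odds = 0.005/0.995 = 1/199.
Combined Bayes factor of the evidence already in hand = 5 × 2.25 = 11.25.
Odds after that evidence = (1/199) × 11.25 = 45/796.
Target odds = 17/3.
Need 1.5ⁿ ≥ 17/3 ÷ (45/796) = 13532/135.
1.5¹¹ = 177147/2048 falls short of 13532/135 but 1.5¹² = 531441/4096 reaches it, so n = 12.

12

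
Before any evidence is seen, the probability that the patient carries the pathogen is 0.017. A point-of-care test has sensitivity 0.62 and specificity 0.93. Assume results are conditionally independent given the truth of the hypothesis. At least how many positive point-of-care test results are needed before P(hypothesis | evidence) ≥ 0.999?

6

Prior odds: 0.017 ÷ 0.983 = 17/983.
False-positive rate = 1 − 0.93 = 0.07; likelihood ratio of a positive = 0.62/0.07 = 62/7.
Target odds: 0.999 ÷ 0.001 = 999.
Need (17/983) × (62/7)ⁿ ≥ 999, i.e. (62/7)ⁿ ≥ 982017/17.
(62/7)⁵ = 916132832/16807 falls short of 982017/17 but (62/7)⁶ ≈482794 reaches it, so n = 6.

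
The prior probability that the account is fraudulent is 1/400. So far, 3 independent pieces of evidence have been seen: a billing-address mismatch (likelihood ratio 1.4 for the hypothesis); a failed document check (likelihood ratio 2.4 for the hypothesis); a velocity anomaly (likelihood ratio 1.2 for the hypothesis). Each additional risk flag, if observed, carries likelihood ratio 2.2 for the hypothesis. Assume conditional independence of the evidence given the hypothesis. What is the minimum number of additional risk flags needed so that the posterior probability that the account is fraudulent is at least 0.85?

Prior odds = 0.0025/0.9975 = 1/399.
Combined Bayes factor of the evidence already in hand = 1.4 × 2.4 × 1.2 = 4.032.
Odds after that evidence = (1/399) × 4.032 = 24/2375.
Target odds = 0.85/0.15 = 17/3.
Need 2.2ⁿ ≥ 17/3 ÷ (24/2375) = 40375/72.
2.2⁸ = 214358881/390625 falls short of 40375/72 but 2.2⁹ ≈1207.27 reaches it, so n = 9.

9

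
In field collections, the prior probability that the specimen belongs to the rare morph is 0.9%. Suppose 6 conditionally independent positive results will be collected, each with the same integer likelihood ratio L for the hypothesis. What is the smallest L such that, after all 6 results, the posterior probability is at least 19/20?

4

Prior odds = 0.009/0.991 = 9/991.
Target odds = 0.95/0.05 = 19.
Need L⁶ ≥ 19 ÷ (9/991) = 18829/9.
3⁶ = 729 < 18829/9 ≤ 4096 = 4⁶, so L = 4.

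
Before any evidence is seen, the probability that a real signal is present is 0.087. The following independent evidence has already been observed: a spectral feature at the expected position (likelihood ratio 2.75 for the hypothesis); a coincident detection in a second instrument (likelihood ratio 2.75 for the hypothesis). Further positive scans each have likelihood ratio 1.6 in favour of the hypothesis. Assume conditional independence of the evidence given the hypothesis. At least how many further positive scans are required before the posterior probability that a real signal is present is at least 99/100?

11

Prior odds = 0.087/0.913 = 87/913.
Combined Bayes factor of the evidence already in hand = 2.75 × 2.75 = 7.5625.
Odds after that evidence = (87/913) × 7.5625 = 957/1328.
Target odds = 0.99/0.01 = 99.
Need 1.6ⁿ ≥ 99 ÷ (957/1328) = 3984/29.
1.6¹⁰ ≈109.951 falls short of 3984/29 but 1.6¹¹ ≈175.922 reaches it, so n = 11.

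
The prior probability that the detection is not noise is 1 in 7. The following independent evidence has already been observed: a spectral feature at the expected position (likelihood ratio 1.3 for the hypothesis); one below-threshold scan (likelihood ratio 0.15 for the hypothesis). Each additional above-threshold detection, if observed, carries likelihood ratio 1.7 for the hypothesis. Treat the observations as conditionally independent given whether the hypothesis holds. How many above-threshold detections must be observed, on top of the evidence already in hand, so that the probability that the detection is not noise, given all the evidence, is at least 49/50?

14

Prior odds = (1/7)/(6/7) = 1/6.
Combined Bayes factor of the evidence already in hand = 1.3 × 0.15 = 0.195.
Odds after that evidence = (1/6) × 0.195 = 0.0325.
Target odds = 0.98/0.02 = 49.
Need 1.7ⁿ ≥ 49 ÷ 0.0325 = 19600/13.
1.7¹³ ≈990.458 falls short of 19600/13 but 1.7¹⁴ ≈1683.78 reaches it, so n = 14.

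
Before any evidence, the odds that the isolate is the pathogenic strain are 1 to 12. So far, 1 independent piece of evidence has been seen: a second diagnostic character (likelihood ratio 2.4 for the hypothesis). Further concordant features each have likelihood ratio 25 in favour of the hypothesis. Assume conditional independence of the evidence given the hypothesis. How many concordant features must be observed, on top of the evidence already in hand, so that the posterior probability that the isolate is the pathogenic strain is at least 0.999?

3

Prior odds = 1/12.
Bayes factor of the evidence already in hand = 2.4.
Odds after that evidence = (1/12) × 2.4 = 0.2.
Target odds = 0.999/0.001 = 999.
Need 25ⁿ ≥ 999 ÷ 0.2 = 4995.
25² = 625 falls short of 4995 but 25³ = 15625 reaches it, so n = 3.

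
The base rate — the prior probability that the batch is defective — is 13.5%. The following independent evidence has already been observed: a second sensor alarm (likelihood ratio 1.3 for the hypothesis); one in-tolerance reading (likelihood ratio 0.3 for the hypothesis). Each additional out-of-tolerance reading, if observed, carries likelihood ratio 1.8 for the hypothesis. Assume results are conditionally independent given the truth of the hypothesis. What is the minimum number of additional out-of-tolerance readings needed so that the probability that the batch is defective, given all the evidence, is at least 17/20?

Prior odds = 0.135/0.865 = 27/173.
Combined Bayes factor of the evidence already in hand = 1.3 × 0.3 = 0.39.
Odds after that evidence = (27/173) × 0.39 = 1053/17300.
Target odds = 0.85/0.15 = 17/3.
Need 1.8ⁿ ≥ 17/3 ÷ (1053/17300) = 294100/3159.
1.8⁷ = 4782969/78125 falls short of 294100/3159 but 1.8⁸ = 43046721/390625 reaches it, so n = 8.

8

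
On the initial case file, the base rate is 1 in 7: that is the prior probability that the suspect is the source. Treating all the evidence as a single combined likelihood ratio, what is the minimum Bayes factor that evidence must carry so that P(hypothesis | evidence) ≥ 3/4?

18

Prior odds = (1/7)/(6/7) = 1/6.
Target odds = 0.75/0.25 = 3.
Required Bayes factor = 3 ÷ (1/6) = 18.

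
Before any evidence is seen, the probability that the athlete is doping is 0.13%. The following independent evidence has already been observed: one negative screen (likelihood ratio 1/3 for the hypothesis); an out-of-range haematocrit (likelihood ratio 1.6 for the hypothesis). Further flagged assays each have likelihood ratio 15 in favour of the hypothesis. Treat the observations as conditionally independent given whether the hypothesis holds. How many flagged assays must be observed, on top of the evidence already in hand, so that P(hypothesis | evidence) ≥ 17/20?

4

Prior odds = 0.0013/0.9987 = 13/9987.
Combined Bayes factor of the evidence already in hand = (1/3) × 1.6 = 8/15.
Odds after that evidence = (13/9987) × 8/15 = 104/149805.
Target odds = 0.85/0.15 = 17/3.
Need 15ⁿ ≥ 17/3 ÷ (104/149805) = 848895/104.
15³ = 3375 falls short of 848895/104 but 15⁴ = 50625 reaches it, so n = 4.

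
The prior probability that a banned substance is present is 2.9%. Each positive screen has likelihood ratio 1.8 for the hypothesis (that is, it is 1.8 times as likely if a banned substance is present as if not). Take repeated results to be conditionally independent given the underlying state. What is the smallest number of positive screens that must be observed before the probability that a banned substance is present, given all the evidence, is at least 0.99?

Prior odds: 0.029 ÷ 0.971 = 29/971.
Likelihood ratio per positive screen = 1.8.
Target odds: 0.99 ÷ 0.01 = 99.
Require 1.8ⁿ ≥ 99 ÷ (29/971) = 96129/29.
1.8¹³ ≈2082.3 falls short of 96129/29 but 1.8¹⁴ ≈3748.13 reaches it, so n = 14.

14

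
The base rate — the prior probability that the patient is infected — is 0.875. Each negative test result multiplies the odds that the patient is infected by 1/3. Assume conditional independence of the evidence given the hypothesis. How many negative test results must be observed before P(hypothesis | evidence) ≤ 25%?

3

Prior odds: 0.875 ÷ 0.125 = 7.
Likelihood ratio per negative test result = 1/3.
Target posterior odds = 0.25/0.75 = 1/3.
Need 7 × (1/3)ⁿ ≤ 1/3, i.e. (1/3)ⁿ ≤ 1/21.
(1/3)² = 1/9 is still above 1/21 but (1/3)³ = 1/27 is at or below it, so n = 3.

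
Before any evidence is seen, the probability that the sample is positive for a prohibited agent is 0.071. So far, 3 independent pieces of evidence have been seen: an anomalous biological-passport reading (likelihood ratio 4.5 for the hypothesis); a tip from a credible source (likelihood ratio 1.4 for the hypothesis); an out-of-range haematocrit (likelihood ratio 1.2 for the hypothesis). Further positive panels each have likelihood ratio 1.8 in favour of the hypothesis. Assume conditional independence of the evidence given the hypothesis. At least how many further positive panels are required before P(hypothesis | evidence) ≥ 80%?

Prior odds = 0.071/0.929 = 71/929.
Combined Bayes factor of the evidence already in hand = 4.5 × 1.4 × 1.2 = 7.56.
Odds after that evidence = (71/929) × 7.56 = 13419/23225.
Target odds = 0.8/0.2 = 4.
Need 1.8ⁿ ≥ 4 ÷ (13419/23225) = 92900/13419.
1.8³ = 5.832 falls short of 92900/13419 but 1.8⁴ = 10.4976 reaches it, so n = 4.

4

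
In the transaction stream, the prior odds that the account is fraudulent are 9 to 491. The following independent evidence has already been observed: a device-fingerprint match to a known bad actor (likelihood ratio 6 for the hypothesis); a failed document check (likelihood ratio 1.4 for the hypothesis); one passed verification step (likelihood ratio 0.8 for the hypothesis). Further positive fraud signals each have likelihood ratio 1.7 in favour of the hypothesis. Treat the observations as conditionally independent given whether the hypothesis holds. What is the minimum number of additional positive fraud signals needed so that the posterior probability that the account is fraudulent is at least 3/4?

7

Prior odds = 9/491.
Combined Bayes factor of the evidence already in hand = 6 × 1.4 × 0.8 = 6.72.
Odds after that evidence = (9/491) × 6.72 = 1512/12275.
Target odds = 0.75/0.25 = 3.
Need 1.7ⁿ ≥ 3 ÷ (1512/12275) = 12275/504.
1.7⁶ = 24137569/1000000 falls short of 12275/504 but 1.7⁷ = 410338673/10000000 reaches it, so n = 7.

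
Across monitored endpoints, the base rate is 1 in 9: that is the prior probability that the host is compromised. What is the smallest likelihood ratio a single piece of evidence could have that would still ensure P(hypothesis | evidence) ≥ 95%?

152

Prior odds = (1/9)/(8/9) = 0.125.
Target odds = 0.95/0.05 = 19.
Required Bayes factor = 19 ÷ 0.125 = 152.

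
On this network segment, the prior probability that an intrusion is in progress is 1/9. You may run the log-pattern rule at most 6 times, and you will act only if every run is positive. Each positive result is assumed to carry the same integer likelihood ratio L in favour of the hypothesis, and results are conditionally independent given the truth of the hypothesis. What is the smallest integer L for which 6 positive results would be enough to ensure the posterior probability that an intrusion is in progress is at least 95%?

Prior odds = (1/9)/(8/9) = 0.125.
Target odds = 0.95/0.05 = 19.
Need L⁶ ≥ 19 ÷ 0.125 = 152.
2⁶ = 64 < 152 ≤ 729 = 3⁶, so L = 3.

3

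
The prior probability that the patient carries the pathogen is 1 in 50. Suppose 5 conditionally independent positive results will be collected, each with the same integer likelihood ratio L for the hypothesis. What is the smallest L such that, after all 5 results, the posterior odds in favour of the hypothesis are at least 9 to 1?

4

Prior odds = 0.02/0.98 = 1/49.
Target odds = 9.
Need L⁵ ≥ 9 ÷ (1/49) = 441.
3⁵ = 243 < 441 ≤ 1024 = 4⁵, so L = 4.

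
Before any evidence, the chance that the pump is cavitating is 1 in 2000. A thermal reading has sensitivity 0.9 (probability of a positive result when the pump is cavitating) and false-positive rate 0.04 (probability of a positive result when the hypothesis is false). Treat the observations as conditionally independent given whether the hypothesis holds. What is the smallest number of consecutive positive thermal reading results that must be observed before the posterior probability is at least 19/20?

Prior odds: 0.0005 ÷ 0.9995 = 1/1999.
Likelihood ratio of a positive result = 0.9/0.04 = 22.5.
Target odds: 0.95 ÷ 0.05 = 19.
Require 22.5ⁿ ≥ 19 ÷ (1/1999) = 37981.
22.5³ = 11390.625 falls short of 37981 but 22.5⁴ = 256289.0625 reaches it, so n = 4.

4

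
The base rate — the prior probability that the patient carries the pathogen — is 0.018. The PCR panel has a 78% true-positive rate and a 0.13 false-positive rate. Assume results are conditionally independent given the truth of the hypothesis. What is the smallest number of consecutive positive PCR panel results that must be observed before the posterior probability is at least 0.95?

Prior odds = 0.018/0.982 = 9/491.
Likelihood ratio of a positive result = 0.78/0.13 = 6.
Target posterior odds = 0.95/0.05 = 19.
Require 6ⁿ ≥ 19 ÷ (9/491) = 9329/9.
6³ = 216 falls short of 9329/9 but 6⁴ = 1296 reaches it, so n = 4.

4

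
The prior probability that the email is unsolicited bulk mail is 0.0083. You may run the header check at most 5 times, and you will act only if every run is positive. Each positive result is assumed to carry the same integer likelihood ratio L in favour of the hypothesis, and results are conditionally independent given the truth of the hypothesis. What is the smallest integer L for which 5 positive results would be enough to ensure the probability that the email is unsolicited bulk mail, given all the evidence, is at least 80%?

4

Prior odds = 0.0083/0.9917 = 83/9917.
Target odds = 0.8/0.2 = 4.
Need L⁵ ≥ 4 ÷ (83/9917) = 39668/83.
3⁵ = 243 < 39668/83 ≤ 1024 = 4⁵, so L = 4.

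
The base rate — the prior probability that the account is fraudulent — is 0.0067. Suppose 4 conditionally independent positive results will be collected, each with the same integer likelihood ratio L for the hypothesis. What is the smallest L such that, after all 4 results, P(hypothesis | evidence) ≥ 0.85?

Prior odds = 0.0067/0.9933 = 67/9933.
Target odds = 0.85/0.15 = 17/3.
Need L⁴ ≥ 17/3 ÷ (67/9933) = 56287/67.
5⁴ = 625 < 56287/67 ≤ 1296 = 6⁴, so L = 6.

6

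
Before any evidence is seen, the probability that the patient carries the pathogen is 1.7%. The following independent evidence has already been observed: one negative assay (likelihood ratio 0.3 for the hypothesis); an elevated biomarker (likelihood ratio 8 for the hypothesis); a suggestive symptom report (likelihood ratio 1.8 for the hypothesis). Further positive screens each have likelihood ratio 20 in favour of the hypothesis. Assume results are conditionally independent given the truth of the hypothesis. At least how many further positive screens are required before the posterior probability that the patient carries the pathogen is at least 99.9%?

Prior odds = 0.017/0.983 = 17/983.
Combined Bayes factor of the evidence already in hand = 0.3 × 8 × 1.8 = 4.32.
Odds after that evidence = (17/983) × 4.32 = 1836/24575.
Target odds = 0.999/0.001 = 999.
Need 20ⁿ ≥ 999 ÷ (1836/24575) = 909275/68.
20³ = 8000 falls short of 909275/68 but 20⁴ = 160000 reaches it, so n = 4.

4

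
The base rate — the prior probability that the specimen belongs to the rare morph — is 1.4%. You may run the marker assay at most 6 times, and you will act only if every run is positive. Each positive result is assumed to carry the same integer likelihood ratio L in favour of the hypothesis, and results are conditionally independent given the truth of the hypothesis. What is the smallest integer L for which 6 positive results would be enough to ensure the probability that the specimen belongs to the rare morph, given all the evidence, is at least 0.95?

Prior odds = 0.014/0.986 = 7/493.
Target odds = 0.95/0.05 = 19.
Need L⁶ ≥ 19 ÷ (7/493) = 9367/7.
3⁶ = 729 < 9367/7 ≤ 4096 = 4⁶, so L = 4.

4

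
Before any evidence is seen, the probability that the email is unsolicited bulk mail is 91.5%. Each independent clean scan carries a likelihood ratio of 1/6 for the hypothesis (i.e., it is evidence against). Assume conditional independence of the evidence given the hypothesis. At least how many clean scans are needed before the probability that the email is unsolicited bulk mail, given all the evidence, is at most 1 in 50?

Prior odds: 0.915 ÷ 0.085 = 183/17.
Likelihood ratio per clean scan = 1/6.
Target odds: 0.02 ÷ 0.98 = 1/49.
Require (1/6)ⁿ ≤ 1/49 ÷ (183/17) = 17/8967.
(1/6)³ = 1/216 is still above 17/8967 but (1/6)⁴ = 1/1296 is at or below it, so n = 4.

4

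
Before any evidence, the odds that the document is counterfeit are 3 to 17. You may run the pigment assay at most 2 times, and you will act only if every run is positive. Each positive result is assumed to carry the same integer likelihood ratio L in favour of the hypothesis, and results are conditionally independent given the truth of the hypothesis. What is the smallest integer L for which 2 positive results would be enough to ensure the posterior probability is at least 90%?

8

Prior odds = 3/17.
Target odds = 0.9/0.1 = 9.
Need L² ≥ 9 ÷ (3/17) = 51.
7² = 49 < 51 ≤ 64 = 8², so L = 8.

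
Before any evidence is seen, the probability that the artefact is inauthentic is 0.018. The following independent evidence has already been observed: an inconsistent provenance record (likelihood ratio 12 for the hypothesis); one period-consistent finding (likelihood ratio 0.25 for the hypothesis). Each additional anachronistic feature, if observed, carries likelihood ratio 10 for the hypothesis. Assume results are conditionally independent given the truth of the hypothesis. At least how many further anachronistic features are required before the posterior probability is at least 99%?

Prior odds = 0.018/0.982 = 9/491.
Combined Bayes factor of the evidence already in hand = 12 × 0.25 = 3.
Odds after that evidence = (9/491) × 3 = 27/491.
Target odds = 0.99/0.01 = 99.
Need 10ⁿ ≥ 99 ÷ (27/491) = 5401/3.
10³ = 1000 falls short of 5401/3 but 10⁴ = 10000 reaches it, so n = 4.

4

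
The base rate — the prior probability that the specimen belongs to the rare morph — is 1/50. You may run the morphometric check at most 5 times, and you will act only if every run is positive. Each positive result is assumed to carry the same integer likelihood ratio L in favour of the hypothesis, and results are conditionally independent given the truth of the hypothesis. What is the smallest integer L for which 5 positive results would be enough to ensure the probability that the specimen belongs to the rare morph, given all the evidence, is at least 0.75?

Prior odds = 0.02/0.98 = 1/49.
Target odds = 0.75/0.25 = 3.
Need L⁵ ≥ 3 ÷ (1/49) = 147.
2⁵ = 32 < 147 ≤ 243 = 3⁵, so L = 3.

3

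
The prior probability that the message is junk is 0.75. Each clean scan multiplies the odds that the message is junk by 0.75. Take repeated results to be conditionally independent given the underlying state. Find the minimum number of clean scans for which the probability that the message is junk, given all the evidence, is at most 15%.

Prior odds: 0.75 ÷ 0.25 = 3.
Likelihood ratio per clean scan = 0.75.
Target odds: 0.15 ÷ 0.85 = 3/17.
Need 3 × 0.75ⁿ ≤ 3/17, i.e. 0.75ⁿ ≤ 1/17.
0.75⁹ = 19683/262144 is still above 1/17 but 0.75¹⁰ = 59049/1048576 is at or below it, so n = 10.

10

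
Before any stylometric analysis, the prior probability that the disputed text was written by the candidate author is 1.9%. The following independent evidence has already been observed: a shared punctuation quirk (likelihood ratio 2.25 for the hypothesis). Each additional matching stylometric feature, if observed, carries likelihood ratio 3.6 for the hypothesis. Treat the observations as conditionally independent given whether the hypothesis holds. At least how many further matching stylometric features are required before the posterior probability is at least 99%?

7

Prior odds = 0.019/0.981 = 19/981.
Bayes factor of the evidence already in hand = 2.25.
Odds after that evidence = (19/981) × 2.25 = 19/436.
Target odds = 0.99/0.01 = 99.
Need 3.6ⁿ ≥ 99 ÷ (19/436) = 43164/19.
3.6⁶ = 34012224/15625 falls short of 43164/19 but 3.6⁷ = 612220032/78125 reaches it, so n = 7.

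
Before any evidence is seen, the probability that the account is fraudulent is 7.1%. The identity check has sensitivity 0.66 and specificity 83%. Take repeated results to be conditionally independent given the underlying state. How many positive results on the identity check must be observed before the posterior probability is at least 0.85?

Prior odds: 0.071 ÷ 0.929 = 71/929.
False-positive rate = 1 − 0.83 = 0.17; likelihood ratio of a positive = 0.66/0.17 = 66/17.
Target odds: 0.85 ÷ 0.15 = 17/3.
Need (71/929) × (66/17)ⁿ ≥ 17/3, i.e. (66/17)ⁿ ≥ 15793/213.
(66/17)³ = 287496/4913 falls short of 15793/213 but (66/17)⁴ = 18974736/83521 reaches it, so n = 4.

4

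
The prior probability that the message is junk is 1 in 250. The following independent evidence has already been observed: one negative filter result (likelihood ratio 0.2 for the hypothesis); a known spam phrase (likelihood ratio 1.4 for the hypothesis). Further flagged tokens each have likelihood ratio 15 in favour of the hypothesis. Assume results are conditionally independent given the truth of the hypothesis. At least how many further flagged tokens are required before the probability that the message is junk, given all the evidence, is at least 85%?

Prior odds = 0.004/0.996 = 1/249.
Combined Bayes factor of the evidence already in hand = 0.2 × 1.4 = 0.28.
Odds after that evidence = (1/249) × 0.28 = 7/6225.
Target odds = 0.85/0.15 = 17/3.
Need 15ⁿ ≥ 17/3 ÷ (7/6225) = 35275/7.
15³ = 3375 falls short of 35275/7 but 15⁴ = 50625 reaches it, so n = 4.

4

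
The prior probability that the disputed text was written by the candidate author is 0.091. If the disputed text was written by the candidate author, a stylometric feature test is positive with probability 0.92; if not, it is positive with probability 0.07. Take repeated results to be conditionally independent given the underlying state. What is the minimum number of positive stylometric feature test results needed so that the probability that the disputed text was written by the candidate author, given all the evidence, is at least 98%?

Prior odds: 0.091 ÷ 0.909 = 91/909.
Likelihood ratio of a positive = 0.92/0.07 = 92/7.
Target posterior odds = 0.98/0.02 = 49.
Require (92/7)ⁿ ≥ 49 ÷ (91/909) = 6363/13.
(92/7)² = 8464/49 falls short of 6363/13 but (92/7)³ = 778688/343 reaches it, so n = 3.

3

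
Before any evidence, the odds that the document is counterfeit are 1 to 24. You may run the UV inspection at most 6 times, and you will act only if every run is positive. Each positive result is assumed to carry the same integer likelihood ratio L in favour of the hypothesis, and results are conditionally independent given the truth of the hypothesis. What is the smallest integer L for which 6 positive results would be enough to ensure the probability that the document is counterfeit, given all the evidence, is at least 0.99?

Prior odds = 1/24.
Target odds = 0.99/0.01 = 99.
Need L⁶ ≥ 99 ÷ (1/24) = 2376.
3⁶ = 729 < 2376 ≤ 4096 = 4⁶, so L = 4.

4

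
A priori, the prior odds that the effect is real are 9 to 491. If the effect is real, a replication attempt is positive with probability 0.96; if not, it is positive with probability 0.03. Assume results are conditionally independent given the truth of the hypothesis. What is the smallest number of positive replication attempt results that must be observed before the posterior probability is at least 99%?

Prior odds = 9/491.
Likelihood ratio of a positive = 0.96/0.03 = 32.
Target posterior odds = 0.99/0.01 = 99.
Require 32ⁿ ≥ 99 ÷ (9/491) = 5401.
32² = 1024 falls short of 5401 but 32³ = 32768 reaches it, so n = 3.

3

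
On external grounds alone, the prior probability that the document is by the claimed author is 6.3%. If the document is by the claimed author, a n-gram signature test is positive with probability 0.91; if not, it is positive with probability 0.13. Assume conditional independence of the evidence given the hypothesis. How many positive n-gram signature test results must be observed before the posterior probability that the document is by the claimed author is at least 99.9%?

Prior odds: 0.063 ÷ 0.937 = 63/937.
Likelihood ratio of a positive = 0.91/0.13 = 7.
Target posterior odds = 0.999/0.001 = 999.
Need (63/937) × 7ⁿ ≥ 999, i.e. 7ⁿ ≥ 104007/7.
7⁴ = 2401 falls short of 104007/7 but 7⁵ = 16807 reaches it, so n = 5.

5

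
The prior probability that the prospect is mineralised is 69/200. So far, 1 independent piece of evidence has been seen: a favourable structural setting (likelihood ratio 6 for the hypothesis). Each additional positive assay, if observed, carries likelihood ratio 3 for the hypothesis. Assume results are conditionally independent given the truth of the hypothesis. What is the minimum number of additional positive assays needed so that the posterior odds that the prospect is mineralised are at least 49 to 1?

Prior odds = 0.345/0.655 = 69/131.
Bayes factor of the evidence already in hand = 6.
Odds after that evidence = (69/131) × 6 = 414/131.
Target odds = 49.
Need 3ⁿ ≥ 49 ÷ (414/131) = 6419/414.
3² = 9 falls short of 6419/414 but 3³ = 27 reaches it, so n = 3.

3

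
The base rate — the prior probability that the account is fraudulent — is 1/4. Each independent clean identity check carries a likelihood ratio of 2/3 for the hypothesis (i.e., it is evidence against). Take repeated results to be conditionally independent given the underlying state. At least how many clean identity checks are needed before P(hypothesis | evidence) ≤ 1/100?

Prior odds: 0.25 ÷ 0.75 = 1/3.
Likelihood ratio per clean identity check = 2/3.
Target odds: 0.01 ÷ 0.99 = 1/99.
Require (2/3)ⁿ ≤ 1/99 ÷ (1/3) = 1/33.
(2/3)⁸ = 256/6561 is still above 1/33 but (2/3)⁹ = 512/19683 is at or below it, so n = 9.

9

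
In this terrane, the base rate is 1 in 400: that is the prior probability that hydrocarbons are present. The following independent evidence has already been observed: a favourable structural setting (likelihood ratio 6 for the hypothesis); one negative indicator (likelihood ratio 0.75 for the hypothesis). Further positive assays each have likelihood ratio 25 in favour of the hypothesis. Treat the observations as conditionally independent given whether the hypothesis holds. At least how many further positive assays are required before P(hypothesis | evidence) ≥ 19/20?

3

Prior odds = 0.0025/0.9975 = 1/399.
Combined Bayes factor of the evidence already in hand = 6 × 0.75 = 4.5.
Odds after that evidence = (1/399) × 4.5 = 3/266.
Target odds = 0.95/0.05 = 19.
Need 25ⁿ ≥ 19 ÷ (3/266) = 5054/3.
25² = 625 falls short of 5054/3 but 25³ = 15625 reaches it, so n = 3.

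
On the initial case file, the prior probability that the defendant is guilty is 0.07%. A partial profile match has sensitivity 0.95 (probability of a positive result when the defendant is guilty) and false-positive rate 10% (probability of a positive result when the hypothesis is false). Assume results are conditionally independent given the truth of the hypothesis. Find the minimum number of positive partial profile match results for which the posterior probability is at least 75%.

Prior odds: 0.0007 ÷ 0.9993 = 7/9993.
Likelihood ratio of a positive result = 0.95/0.1 = 9.5.
Target posterior odds = 0.75/0.25 = 3.
Require 9.5ⁿ ≥ 3 ÷ (7/9993) = 29979/7.
9.5³ = 857.375 falls short of 29979/7 but 9.5⁴ = 8145.0625 reaches it, so n = 4.

4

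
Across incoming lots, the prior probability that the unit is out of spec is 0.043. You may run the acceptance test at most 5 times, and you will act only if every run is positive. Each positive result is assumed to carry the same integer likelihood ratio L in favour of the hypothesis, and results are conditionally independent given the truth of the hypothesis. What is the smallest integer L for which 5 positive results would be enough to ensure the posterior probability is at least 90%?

3

Prior odds = 0.043/0.957 = 43/957.
Target odds = 0.9/0.1 = 9.
Need L⁵ ≥ 9 ÷ (43/957) = 8613/43.
2⁵ = 32 < 8613/43 ≤ 243 = 3⁵, so L = 3.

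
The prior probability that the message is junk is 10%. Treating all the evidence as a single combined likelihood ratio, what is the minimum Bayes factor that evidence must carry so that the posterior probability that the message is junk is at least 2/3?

Prior odds = 0.1/0.9 = 1/9.
Target odds = (2/3)/(1/3) = 2.
Required Bayes factor = 2 ÷ (1/9) = 18.

18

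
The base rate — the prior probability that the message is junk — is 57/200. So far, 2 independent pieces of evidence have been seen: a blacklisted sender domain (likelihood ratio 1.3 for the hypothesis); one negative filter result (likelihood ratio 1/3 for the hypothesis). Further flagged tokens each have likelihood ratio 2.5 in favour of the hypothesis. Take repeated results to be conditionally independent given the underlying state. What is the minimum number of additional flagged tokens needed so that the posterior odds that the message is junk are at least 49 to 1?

7

Prior odds = 0.285/0.715 = 57/143.
Combined Bayes factor of the evidence already in hand = 1.3 × (1/3) = 13/30.
Odds after that evidence = (57/143) × 13/30 = 19/110.
Target odds = 49.
Need 2.5ⁿ ≥ 49 ÷ (19/110) = 5390/19.
2.5⁶ = 244.140625 falls short of 5390/19 but 2.5⁷ = 610.3515625 reaches it, so n = 7.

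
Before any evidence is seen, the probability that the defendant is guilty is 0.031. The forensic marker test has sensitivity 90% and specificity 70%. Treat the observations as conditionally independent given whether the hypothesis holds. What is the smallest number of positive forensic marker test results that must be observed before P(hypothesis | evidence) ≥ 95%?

Prior odds: 0.031 ÷ 0.969 = 31/969.
False-positive rate = 1 − 0.7 = 0.3; likelihood ratio of a positive = 0.9/0.3 = 3.
Target odds: 0.95 ÷ 0.05 = 19.
Need (31/969) × 3ⁿ ≥ 19, i.e. 3ⁿ ≥ 18411/31.
3⁵ = 243 falls short of 18411/31 but 3⁶ = 729 reaches it, so n = 6.

6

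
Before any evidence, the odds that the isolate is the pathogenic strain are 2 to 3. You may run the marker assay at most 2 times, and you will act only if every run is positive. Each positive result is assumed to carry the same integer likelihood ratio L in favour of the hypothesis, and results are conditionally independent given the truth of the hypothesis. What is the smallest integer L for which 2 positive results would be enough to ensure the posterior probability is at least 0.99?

13

Prior odds = 2/3.
Target odds = 0.99/0.01 = 99.
Need L² ≥ 99 ÷ (2/3) = 148.5.
12² = 144 < 148.5 ≤ 169 = 13², so L = 13.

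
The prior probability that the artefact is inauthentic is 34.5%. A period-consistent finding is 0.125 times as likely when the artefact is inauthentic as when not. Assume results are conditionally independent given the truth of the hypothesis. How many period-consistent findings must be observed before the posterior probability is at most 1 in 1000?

Prior odds: 0.345 ÷ 0.655 = 69/131.
Likelihood ratio per period-consistent finding = 0.125.
Target posterior odds = 0.001/0.999 = 1/999.
Need (69/131) × 0.125ⁿ ≤ 1/999, i.e. 0.125ⁿ ≤ 131/68931.
0.125³ = 0.001953125 is still above 131/68931 but 0.125⁴ = 1/4096 is at or below it, so n = 4.

4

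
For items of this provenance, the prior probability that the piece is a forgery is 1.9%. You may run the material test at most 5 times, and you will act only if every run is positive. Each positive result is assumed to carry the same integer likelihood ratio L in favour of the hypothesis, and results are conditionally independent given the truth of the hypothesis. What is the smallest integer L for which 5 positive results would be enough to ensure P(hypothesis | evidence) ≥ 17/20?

Prior odds = 0.019/0.981 = 19/981.
Target odds = 0.85/0.15 = 17/3.
Need L⁵ ≥ 17/3 ÷ (19/981) = 5559/19.
3⁵ = 243 < 5559/19 ≤ 1024 = 4⁵, so L = 4.

4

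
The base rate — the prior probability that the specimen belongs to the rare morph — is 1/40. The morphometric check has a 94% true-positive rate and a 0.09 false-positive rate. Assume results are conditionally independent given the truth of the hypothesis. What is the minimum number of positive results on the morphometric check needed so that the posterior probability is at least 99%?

4

Prior odds: 0.025 ÷ 0.975 = 1/39.
Likelihood ratio of a positive result = 0.94/0.09 = 94/9.
Target odds: 0.99 ÷ 0.01 = 99.
Require (94/9)ⁿ ≥ 99 ÷ (1/39) = 3861.
(94/9)³ = 830584/729 falls short of 3861 but (94/9)⁴ = 78074896/6561 reaches it, so n = 4.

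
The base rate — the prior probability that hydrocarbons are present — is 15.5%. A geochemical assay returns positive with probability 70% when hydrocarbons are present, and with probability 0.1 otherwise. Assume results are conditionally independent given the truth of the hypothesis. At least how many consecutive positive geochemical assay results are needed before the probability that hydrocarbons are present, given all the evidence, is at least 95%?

Prior odds: 0.155 ÷ 0.845 = 31/169.
Likelihood ratio of a positive result = 0.7/0.1 = 7.
Target odds: 0.95 ÷ 0.05 = 19.
Require 7ⁿ ≥ 19 ÷ (31/169) = 3211/31.
7² = 49 falls short of 3211/31 but 7³ = 343 reaches it, so n = 3.

3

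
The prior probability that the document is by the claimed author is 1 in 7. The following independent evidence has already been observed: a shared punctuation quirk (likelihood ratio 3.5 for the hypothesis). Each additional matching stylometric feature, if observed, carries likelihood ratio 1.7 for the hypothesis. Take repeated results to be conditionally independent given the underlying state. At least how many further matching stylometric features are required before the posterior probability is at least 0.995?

Prior odds = (1/7)/(6/7) = 1/6.
Bayes factor of the evidence already in hand = 3.5.
Odds after that evidence = (1/6) × 3.5 = 7/12.
Target odds = 0.995/0.005 = 199.
Need 1.7ⁿ ≥ 199 ÷ (7/12) = 2388/7.
1.7¹⁰ ≈201.599 falls short of 2388/7 but 1.7¹¹ ≈342.719 reaches it, so n = 11.

11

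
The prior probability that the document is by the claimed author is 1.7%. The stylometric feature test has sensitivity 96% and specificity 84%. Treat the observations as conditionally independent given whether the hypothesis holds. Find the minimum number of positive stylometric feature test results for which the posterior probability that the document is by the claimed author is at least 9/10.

4

Prior odds = 0.017/0.983 = 17/983.
False-positive rate = 1 − 0.84 = 0.16; likelihood ratio of a positive = 0.96/0.16 = 6.
Target posterior odds = 0.9/0.1 = 9.
Need (17/983) × 6ⁿ ≥ 9, i.e. 6ⁿ ≥ 8847/17.
6³ = 216 falls short of 8847/17 but 6⁴ = 1296 reaches it, so n = 4.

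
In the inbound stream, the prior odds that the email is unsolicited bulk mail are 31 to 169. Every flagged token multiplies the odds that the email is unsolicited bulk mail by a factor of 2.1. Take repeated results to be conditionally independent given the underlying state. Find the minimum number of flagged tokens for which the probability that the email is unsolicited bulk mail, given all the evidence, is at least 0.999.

Prior odds = 31/169.
Likelihood ratio per flagged token = 2.1.
Target odds: 0.999 ÷ 0.001 = 999.
Need (31/169) × 2.1ⁿ ≥ 999, i.e. 2.1ⁿ ≥ 168831/31.
2.1¹¹ ≈3502.78 falls short of 168831/31 but 2.1¹² ≈7355.83 reaches it, so n = 12.

12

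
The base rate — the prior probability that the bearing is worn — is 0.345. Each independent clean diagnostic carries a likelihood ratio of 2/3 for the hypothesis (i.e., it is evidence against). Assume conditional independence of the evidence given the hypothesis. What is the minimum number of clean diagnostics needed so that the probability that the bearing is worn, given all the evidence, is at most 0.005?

12

Prior odds = 0.345/0.655 = 69/131.
Likelihood ratio per clean diagnostic = 2/3.
Target posterior odds = 0.005/0.995 = 1/199.
Need (69/131) × (2/3)ⁿ ≤ 1/199, i.e. (2/3)ⁿ ≤ 131/13731.
(2/3)¹¹ = 2048/177147 is still above 131/13731 but (2/3)¹² = 4096/531441 is at or below it, so n = 12.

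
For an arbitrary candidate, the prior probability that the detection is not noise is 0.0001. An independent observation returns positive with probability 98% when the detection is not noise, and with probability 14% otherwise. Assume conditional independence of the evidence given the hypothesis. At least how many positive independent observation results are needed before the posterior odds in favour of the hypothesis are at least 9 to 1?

6

Prior odds = 0.0001/0.9999 = 1/9999.
Likelihood ratio of a positive result = 0.98/0.14 = 7.
Target odds = 9.
Need (1/9999) × 7ⁿ ≥ 9, i.e. 7ⁿ ≥ 89991.
7⁵ = 16807 falls short of 89991 but 7⁶ = 117649 reaches it, so n = 6.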